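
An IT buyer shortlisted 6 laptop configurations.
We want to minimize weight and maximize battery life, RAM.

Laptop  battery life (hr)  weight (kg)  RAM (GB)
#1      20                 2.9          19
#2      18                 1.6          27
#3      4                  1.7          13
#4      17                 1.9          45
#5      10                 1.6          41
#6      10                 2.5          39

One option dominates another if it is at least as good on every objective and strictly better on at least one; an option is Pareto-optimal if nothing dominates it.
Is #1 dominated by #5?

No

#5 vs #1: #5 is worse on battery life (10 vs 20), so it does not dominate #1.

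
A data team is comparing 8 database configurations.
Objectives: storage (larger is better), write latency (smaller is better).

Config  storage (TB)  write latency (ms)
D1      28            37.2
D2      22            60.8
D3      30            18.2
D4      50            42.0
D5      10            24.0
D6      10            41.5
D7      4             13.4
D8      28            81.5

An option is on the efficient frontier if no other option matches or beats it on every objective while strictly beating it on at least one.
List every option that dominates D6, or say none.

D1, D3, D5

D1: storage 28≥10, write latency 37.2≤41.5 — dominates D6.
D3: storage 30≥10, write latency 18.2≤41.5 — dominates D6.
D5: storage 10≥10, write latency 24.0≤41.5 — dominates D6.
Others (D2, D4, D7, D8) are each worse than D6 on at least one objective.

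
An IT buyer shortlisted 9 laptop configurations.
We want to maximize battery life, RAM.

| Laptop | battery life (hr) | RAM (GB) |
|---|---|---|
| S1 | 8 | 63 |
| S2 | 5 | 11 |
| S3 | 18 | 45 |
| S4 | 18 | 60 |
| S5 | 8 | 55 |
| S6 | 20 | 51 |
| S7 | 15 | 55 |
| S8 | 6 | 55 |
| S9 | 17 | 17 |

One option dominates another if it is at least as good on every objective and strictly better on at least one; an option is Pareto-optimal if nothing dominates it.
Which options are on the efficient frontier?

S1, S4, S6

S1: not dominated (best RAM).
S2: dominated by S1 (battery life 8≥5, RAM 63≥11).
S3: dominated by S4 (battery life 18≥18, RAM 60≥45).
S4: not dominated.
S5: dominated by S1 (battery life 8≥8, RAM 63≥55).
S6: not dominated (best battery life).
S7: dominated by S4 (battery life 18≥15, RAM 60≥55).
S8: dominated by S1 (battery life 8≥6, RAM 63≥55).
S9: dominated by S3 (battery life 18≥17, RAM 45≥17).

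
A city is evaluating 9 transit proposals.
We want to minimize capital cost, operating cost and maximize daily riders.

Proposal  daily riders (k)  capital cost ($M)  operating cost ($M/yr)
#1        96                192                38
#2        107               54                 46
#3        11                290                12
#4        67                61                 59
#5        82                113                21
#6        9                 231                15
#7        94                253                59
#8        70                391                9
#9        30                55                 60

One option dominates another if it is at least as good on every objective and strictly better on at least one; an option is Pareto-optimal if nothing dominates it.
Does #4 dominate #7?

No

#4 vs #7: #4 is worse on daily riders (67 vs 94), so it does not dominate #7.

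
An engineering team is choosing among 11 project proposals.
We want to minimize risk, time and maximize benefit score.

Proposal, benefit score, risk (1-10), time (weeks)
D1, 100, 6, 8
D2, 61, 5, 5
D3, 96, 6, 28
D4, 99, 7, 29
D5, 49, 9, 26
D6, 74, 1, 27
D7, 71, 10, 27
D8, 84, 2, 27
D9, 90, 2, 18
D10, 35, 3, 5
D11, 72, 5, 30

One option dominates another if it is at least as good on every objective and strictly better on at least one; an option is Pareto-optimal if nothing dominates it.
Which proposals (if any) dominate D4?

D1

D1: benefit score 100≥99, risk 6≤7, time 8≤29 — dominates D4.
Others (D2, D3, D5, D6, D7, D8, D9, D10, D11) are each worse than D4 on at least one objective.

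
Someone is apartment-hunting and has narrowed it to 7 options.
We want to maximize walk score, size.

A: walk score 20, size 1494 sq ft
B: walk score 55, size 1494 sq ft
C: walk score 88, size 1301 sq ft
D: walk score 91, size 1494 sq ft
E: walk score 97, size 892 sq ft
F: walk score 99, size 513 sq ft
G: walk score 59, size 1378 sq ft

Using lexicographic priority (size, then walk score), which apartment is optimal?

D

First maximize size: best is 1494, kept {A, B, D}.
Then maximize walk score: best is 91, kept {D}.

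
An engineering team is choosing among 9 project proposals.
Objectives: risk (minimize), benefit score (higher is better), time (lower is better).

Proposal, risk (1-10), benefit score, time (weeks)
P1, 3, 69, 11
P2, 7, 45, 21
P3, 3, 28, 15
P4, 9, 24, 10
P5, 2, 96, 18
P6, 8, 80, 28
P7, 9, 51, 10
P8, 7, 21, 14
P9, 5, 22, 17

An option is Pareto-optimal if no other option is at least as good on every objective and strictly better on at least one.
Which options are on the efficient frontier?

P1, P5, P7

P1: not dominated.
P2: dominated by P1 (risk 3≤7, benefit score 69≥45, time 11≤21).
P3: dominated by P1 (risk 3≤3, benefit score 69≥28, time 11≤15).
P4: dominated by P7 (risk 9≤9, benefit score 51≥24, time 10≤10).
P5: not dominated (best risk).
P6: dominated by P5 (risk 2≤8, benefit score 96≥80, time 18≤28).
P7: not dominated.
P8: dominated by P1 (risk 3≤7, benefit score 69≥21, time 11≤14).
P9: dominated by P1 (risk 3≤5, benefit score 69≥22, time 11≤17).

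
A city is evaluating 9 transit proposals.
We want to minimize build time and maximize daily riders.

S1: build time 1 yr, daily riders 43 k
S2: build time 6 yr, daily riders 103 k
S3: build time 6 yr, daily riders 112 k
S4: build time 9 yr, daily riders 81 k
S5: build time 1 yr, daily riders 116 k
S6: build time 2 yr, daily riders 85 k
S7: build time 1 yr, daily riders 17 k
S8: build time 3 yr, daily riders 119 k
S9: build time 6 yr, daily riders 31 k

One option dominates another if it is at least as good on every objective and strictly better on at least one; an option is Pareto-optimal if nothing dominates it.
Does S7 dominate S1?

S7 vs S1: S7 is worse on daily riders (17 vs 43), so it does not dominate S1.

No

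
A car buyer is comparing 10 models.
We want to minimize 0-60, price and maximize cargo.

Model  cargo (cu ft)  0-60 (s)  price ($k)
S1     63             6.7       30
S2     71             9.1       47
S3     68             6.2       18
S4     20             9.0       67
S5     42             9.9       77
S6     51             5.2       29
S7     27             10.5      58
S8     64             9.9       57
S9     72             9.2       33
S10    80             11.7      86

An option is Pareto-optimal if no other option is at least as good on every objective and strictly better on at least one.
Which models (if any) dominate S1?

S3

S3: cargo 68≥63, 0-60 6.2≤6.7, price 18≤30 — dominates S1.
Others (S2, S4, S5, S6, S7, S8, S9, S10) are each worse than S1 on at least one objective.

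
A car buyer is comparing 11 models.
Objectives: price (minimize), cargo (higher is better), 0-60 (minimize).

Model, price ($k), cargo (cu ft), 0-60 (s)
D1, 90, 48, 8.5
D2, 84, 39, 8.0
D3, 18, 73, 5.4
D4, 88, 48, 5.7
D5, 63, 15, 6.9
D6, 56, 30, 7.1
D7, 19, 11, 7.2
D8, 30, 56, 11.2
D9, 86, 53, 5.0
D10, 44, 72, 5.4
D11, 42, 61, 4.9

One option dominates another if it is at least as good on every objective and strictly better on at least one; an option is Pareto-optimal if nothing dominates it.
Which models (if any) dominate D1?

D3: price 18≤90, cargo 73≥48, 0-60 5.4≤8.5 — dominates D1.
D4: price 88≤90, cargo 48≥48, 0-60 5.7≤8.5 — dominates D1.
D9: price 86≤90, cargo 53≥48, 0-60 5.0≤8.5 — dominates D1.
D10: price 44≤90, cargo 72≥48, 0-60 5.4≤8.5 — dominates D1.
D11: price 42≤90, cargo 61≥48, 0-60 4.9≤8.5 — dominates D1.
Others (D2, D5, D6, D7, D8) are each worse than D1 on at least one objective.

D3, D4, D9, D10, D11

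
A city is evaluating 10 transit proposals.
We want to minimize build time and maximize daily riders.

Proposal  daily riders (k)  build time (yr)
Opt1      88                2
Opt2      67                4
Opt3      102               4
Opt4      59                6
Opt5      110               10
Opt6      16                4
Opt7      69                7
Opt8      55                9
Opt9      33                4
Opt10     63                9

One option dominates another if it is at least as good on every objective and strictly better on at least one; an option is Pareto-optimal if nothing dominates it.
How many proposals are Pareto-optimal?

Opt1: not dominated (best build time).
Opt2: dominated by Opt1 (daily riders 88≥67, build time 2≤4).
Opt3: not dominated.
Opt4: dominated by Opt1 (daily riders 88≥59, build time 2≤6).
Opt5: not dominated (best daily riders).
Opt6: dominated by Opt1 (daily riders 88≥16, build time 2≤4).
Opt7: dominated by Opt1 (daily riders 88≥69, build time 2≤7).
Opt8: dominated by Opt1 (daily riders 88≥55, build time 2≤9).
Opt9: dominated by Opt1 (daily riders 88≥33, build time 2≤4).
Opt10: dominated by Opt1 (daily riders 88≥63, build time 2≤9).
Pareto-optimal: Opt1, Opt3, Opt5 → 3.

3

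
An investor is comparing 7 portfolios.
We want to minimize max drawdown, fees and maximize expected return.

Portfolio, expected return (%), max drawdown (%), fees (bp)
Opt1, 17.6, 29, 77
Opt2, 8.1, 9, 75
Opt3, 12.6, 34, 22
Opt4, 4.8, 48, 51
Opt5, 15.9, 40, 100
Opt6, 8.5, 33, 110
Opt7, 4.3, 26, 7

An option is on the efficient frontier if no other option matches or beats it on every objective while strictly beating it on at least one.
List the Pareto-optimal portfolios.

Opt1, Opt2, Opt3, Opt7

Opt1: not dominated (best expected return).
Opt2: not dominated (best max drawdown).
Opt3: not dominated.
Opt4: dominated by Opt3 (expected return 12.6≥4.8, max drawdown 34≤48, fees 22≤51).
Opt5: dominated by Opt1 (expected return 17.6≥15.9, max drawdown 29≤40, fees 77≤100).
Opt6: dominated by Opt1 (expected return 17.6≥8.5, max drawdown 29≤33, fees 77≤110).
Opt7: not dominated (best fees).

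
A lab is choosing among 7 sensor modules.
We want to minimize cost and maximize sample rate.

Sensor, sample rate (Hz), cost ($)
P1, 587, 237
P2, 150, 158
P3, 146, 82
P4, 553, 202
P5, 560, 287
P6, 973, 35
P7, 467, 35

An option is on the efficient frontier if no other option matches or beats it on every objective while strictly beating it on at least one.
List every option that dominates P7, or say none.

P6

P6: sample rate 973≥467, cost 35≤35 — dominates P7.
Others (P1, P2, P3, P4, P5) are each worse than P7 on at least one objective.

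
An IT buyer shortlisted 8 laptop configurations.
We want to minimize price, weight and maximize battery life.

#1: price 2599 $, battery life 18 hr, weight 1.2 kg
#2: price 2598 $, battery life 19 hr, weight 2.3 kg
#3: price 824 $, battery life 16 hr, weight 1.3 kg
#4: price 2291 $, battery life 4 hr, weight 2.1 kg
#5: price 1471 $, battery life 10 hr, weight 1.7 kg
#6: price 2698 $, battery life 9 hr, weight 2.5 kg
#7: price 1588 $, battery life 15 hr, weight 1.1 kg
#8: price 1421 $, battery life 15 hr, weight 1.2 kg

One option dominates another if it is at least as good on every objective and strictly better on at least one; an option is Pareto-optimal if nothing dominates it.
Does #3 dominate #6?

#3 vs #6: price 824≤2698, battery life 16≥9, weight 1.3≤2.5 — #3 is at least as good on every objective with at least one strict improvement.

Yes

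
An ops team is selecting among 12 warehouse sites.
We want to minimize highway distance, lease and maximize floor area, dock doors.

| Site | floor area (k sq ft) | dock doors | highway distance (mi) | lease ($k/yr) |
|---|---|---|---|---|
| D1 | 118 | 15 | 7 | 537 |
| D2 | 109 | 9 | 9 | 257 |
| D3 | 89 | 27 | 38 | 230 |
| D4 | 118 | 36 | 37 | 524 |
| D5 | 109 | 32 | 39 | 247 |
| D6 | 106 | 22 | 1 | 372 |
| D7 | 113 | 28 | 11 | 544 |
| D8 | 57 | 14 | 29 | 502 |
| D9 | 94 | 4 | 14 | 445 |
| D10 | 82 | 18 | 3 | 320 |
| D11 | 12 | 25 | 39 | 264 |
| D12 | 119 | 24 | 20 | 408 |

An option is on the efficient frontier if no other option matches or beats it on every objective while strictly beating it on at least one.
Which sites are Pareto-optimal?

D1, D2, D3, D4, D5, D6, D7, D10, D12

D1: not dominated.
D2: not dominated.
D3: not dominated (best lease).
D4: not dominated (best dock doors).
D5: not dominated.
D6: not dominated (best highway distance).
D7: not dominated.
D8: dominated by D6 (floor area 106≥57, dock doors 22≥14, highway distance 1≤29, lease 372≤502).
D9: dominated by D2 (floor area 109≥94, dock doors 9≥4, highway distance 9≤14, lease 257≤445).
D10: not dominated.
D11: dominated by D3 (floor area 89≥12, dock doors 27≥25, highway distance 38≤39, lease 230≤264).
D12: not dominated (best floor area).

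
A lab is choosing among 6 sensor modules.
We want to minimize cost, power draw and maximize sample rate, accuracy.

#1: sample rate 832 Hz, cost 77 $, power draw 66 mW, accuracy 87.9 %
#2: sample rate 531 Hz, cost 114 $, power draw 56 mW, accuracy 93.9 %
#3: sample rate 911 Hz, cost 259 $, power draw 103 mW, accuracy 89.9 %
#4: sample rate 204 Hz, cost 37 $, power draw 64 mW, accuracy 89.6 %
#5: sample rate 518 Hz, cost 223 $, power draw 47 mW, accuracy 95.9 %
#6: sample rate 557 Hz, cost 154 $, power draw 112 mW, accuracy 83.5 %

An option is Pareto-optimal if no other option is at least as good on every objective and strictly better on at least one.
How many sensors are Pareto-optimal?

5

#1: not dominated.
#2: not dominated.
#3: not dominated (best sample rate).
#4: not dominated (best cost).
#5: not dominated (best power draw).
#6: dominated by #1 (sample rate 832≥557, cost 77≤154, power draw 66≤112, accuracy 87.9≥83.5).
Pareto-optimal: #1, #2, #3, #4, #5 → 5.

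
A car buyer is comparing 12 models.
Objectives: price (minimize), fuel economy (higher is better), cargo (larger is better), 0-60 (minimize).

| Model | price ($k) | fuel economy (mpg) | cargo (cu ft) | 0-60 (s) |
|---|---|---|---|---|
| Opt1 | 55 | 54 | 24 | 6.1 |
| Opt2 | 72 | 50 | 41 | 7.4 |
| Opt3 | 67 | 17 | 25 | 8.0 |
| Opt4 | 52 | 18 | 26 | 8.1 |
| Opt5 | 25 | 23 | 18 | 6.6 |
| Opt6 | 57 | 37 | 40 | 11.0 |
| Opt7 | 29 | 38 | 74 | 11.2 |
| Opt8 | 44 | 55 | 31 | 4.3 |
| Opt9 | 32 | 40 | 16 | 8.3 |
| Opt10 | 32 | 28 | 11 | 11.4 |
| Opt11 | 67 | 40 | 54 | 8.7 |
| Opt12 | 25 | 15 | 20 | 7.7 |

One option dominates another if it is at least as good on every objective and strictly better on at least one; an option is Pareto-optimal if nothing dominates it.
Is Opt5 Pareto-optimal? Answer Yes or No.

Yes

Opt1: worse on price (55 vs 25).
Opt2: worse on price (72 vs 25).
Opt3: worse on price (67 vs 25).
Opt4: worse on price (52 vs 25).
Opt6: worse on price (57 vs 25).
Opt7: worse on price (29 vs 25).
Opt8: worse on price (44 vs 25).
Opt9: worse on price (32 vs 25).
Opt10: worse on price (32 vs 25).
Opt11: worse on price (67 vs 25).
Opt12: worse on fuel economy (15 vs 23).
No option is at least as good as Opt5 on every objective and strictly better on one.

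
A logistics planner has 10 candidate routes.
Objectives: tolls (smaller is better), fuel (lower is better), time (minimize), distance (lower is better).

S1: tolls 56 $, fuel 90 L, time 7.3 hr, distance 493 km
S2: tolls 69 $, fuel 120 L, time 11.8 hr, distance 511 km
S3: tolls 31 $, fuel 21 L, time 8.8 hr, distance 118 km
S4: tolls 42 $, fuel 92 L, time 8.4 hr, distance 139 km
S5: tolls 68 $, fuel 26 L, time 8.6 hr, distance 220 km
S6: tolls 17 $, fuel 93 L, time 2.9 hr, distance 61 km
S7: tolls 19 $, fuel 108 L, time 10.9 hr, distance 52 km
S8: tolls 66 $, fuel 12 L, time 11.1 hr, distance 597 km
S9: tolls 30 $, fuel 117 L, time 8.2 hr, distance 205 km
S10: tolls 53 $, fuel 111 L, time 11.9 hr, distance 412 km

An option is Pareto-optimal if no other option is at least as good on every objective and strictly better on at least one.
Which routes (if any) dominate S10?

S3, S4, S6, S7

S3: tolls 31≤53, fuel 21≤111, time 8.8≤11.9, distance 118≤412 — dominates S10.
S4: tolls 42≤53, fuel 92≤111, time 8.4≤11.9, distance 139≤412 — dominates S10.
S6: tolls 17≤53, fuel 93≤111, time 2.9≤11.9, distance 61≤412 — dominates S10.
S7: tolls 19≤53, fuel 108≤111, time 10.9≤11.9, distance 52≤412 — dominates S10.
Others (S1, S2, S5, S8, S9) are each worse than S10 on at least one objective.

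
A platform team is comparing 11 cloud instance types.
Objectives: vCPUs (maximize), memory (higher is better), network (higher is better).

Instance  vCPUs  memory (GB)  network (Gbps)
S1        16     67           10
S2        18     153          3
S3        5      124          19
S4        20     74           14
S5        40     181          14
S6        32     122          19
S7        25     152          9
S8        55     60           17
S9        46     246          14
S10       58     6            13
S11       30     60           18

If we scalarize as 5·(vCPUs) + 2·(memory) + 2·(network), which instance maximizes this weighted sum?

S9

S1: 5·16 + 2·67 + 2·10 = 234
S2: 5·18 + 2·153 + 2·3 = 402
S3: 5·5 + 2·124 + 2·19 = 311
S4: 5·20 + 2·74 + 2·14 = 276
S5: 5·40 + 2·181 + 2·14 = 590
S6: 5·32 + 2·122 + 2·19 = 442
S7: 5·25 + 2·152 + 2·9 = 447
S8: 5·55 + 2·60 + 2·17 = 429
S9: 5·46 + 2·246 + 2·14 = 750
S10: 5·58 + 2·6 + 2·13 = 328
S11: 5·30 + 2·60 + 2·18 = 306
Highest: S9 at 750.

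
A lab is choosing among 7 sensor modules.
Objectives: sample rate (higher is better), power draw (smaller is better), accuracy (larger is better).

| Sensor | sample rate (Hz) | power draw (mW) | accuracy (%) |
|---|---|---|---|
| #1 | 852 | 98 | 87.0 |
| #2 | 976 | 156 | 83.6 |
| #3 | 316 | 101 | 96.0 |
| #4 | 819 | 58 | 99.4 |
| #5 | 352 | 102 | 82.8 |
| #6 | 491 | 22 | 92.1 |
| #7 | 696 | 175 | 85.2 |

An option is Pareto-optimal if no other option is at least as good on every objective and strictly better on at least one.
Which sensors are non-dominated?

#1, #2, #4, #6

#1: not dominated.
#2: not dominated (best sample rate).
#3: dominated by #4 (sample rate 819≥316, power draw 58≤101, accuracy 99.4≥96.0).
#4: not dominated (best accuracy).
#5: dominated by #1 (sample rate 852≥352, power draw 98≤102, accuracy 87.0≥82.8).
#6: not dominated (best power draw).
#7: dominated by #1 (sample rate 852≥696, power draw 98≤175, accuracy 87.0≥85.2).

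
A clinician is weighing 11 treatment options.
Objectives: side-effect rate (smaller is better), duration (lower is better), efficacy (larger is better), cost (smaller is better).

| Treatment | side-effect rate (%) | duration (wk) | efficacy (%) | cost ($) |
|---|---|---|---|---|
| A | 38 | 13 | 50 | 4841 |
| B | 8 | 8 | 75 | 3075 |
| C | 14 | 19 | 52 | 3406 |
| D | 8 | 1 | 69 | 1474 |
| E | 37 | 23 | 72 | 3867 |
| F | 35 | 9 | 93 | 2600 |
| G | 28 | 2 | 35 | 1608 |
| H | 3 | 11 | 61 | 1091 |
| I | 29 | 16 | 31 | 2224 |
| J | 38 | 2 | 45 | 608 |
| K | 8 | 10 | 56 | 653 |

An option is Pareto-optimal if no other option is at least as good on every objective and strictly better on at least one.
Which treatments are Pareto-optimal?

A: dominated by B (side-effect rate 8≤38, duration 8≤13, efficacy 75≥50, cost 3075≤4841).
B: not dominated.
C: dominated by B (side-effect rate 8≤14, duration 8≤19, efficacy 75≥52, cost 3075≤3406).
D: not dominated (best duration).
E: dominated by B (side-effect rate 8≤37, duration 8≤23, efficacy 75≥72, cost 3075≤3867).
F: not dominated (best efficacy).
G: dominated by D (side-effect rate 8≤28, duration 1≤2, efficacy 69≥35, cost 1474≤1608).
H: not dominated (best side-effect rate).
I: dominated by D (side-effect rate 8≤29, duration 1≤16, efficacy 69≥31, cost 1474≤2224).
J: not dominated (best cost).
K: not dominated.

B, D, F, H, J, K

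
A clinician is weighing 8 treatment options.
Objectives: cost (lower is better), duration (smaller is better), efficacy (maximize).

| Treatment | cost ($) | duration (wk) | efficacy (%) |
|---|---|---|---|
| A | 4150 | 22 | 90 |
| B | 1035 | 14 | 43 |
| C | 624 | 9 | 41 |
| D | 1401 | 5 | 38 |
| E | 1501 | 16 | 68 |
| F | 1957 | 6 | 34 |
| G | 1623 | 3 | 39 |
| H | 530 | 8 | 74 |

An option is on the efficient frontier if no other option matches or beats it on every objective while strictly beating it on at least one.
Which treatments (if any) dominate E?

H

H: cost 530≤1501, duration 8≤16, efficacy 74≥68 — dominates E.
Others (A, B, C, D, F, G) are each worse than E on at least one objective.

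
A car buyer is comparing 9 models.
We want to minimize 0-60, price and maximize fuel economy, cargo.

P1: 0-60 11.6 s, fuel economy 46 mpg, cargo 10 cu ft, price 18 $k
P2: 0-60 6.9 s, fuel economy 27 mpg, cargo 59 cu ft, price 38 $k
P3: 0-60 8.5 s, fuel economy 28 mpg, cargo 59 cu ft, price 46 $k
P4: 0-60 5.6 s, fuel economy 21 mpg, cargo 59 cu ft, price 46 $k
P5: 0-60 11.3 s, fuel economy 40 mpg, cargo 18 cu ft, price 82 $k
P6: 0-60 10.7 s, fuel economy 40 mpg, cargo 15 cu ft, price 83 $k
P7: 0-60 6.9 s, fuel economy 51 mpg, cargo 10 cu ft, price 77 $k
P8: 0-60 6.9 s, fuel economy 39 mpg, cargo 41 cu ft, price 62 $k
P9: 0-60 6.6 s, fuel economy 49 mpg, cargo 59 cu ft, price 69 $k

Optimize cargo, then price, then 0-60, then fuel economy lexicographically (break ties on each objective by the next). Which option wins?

First maximize cargo: best is 59, kept {P2, P3, P4, P9}.
Then minimize price: best is 38, kept {P2}.

P2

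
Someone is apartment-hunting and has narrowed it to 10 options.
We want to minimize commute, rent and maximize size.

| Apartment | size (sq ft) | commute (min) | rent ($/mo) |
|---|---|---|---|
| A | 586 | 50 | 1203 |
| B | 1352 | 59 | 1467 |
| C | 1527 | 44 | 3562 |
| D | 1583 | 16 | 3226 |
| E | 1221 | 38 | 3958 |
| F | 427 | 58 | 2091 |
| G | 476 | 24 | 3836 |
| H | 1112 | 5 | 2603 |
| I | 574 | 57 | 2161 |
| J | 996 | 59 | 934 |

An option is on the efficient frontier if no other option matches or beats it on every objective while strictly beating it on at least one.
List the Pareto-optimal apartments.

A, B, D, H, J

A: not dominated.
B: not dominated.
C: dominated by D (size 1583≥1527, commute 16≤44, rent 3226≤3562).
D: not dominated (best size).
E: dominated by D (size 1583≥1221, commute 16≤38, rent 3226≤3958).
F: dominated by A (size 586≥427, commute 50≤58, rent 1203≤2091).
G: dominated by D (size 1583≥476, commute 16≤24, rent 3226≤3836).
H: not dominated (best commute).
I: dominated by A (size 586≥574, commute 50≤57, rent 1203≤2161).
J: not dominated (best rent).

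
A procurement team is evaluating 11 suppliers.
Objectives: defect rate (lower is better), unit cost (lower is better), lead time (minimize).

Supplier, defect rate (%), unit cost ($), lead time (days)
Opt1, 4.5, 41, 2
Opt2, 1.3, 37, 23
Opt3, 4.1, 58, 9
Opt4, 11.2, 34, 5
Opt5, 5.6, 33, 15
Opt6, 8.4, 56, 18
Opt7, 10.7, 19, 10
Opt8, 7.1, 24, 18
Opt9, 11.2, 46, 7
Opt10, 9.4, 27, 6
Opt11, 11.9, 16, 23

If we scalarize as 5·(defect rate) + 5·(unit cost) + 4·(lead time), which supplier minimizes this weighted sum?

Opt7

Opt1: 5·4.5 + 5·41 + 4·2 = 235.5
Opt2: 5·1.3 + 5·37 + 4·23 = 283.5
Opt3: 5·4.1 + 5·58 + 4·9 = 346.5
Opt4: 5·11.2 + 5·34 + 4·5 = 246.0
Opt5: 5·5.6 + 5·33 + 4·15 = 253.0
Opt6: 5·8.4 + 5·56 + 4·18 = 394.0
Opt7: 5·10.7 + 5·19 + 4·10 = 188.5
Opt8: 5·7.1 + 5·24 + 4·18 = 227.5
Opt9: 5·11.2 + 5·46 + 4·7 = 314.0
Opt10: 5·9.4 + 5·27 + 4·6 = 206.0
Opt11: 5·11.9 + 5·16 + 4·23 = 231.5
Lowest: Opt7 at 188.5.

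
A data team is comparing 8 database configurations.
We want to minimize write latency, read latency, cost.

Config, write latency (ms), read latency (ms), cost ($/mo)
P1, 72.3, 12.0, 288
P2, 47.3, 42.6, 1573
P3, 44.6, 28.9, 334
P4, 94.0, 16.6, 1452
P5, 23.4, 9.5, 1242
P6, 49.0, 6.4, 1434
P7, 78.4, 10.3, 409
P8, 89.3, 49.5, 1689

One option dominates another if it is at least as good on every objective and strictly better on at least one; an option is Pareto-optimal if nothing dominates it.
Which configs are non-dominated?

P1, P3, P5, P6, P7

P1: not dominated (best cost).
P2: dominated by P3 (write latency 44.6≤47.3, read latency 28.9≤42.6, cost 334≤1573).
P3: not dominated.
P4: dominated by P1 (write latency 72.3≤94.0, read latency 12.0≤16.6, cost 288≤1452).
P5: not dominated (best write latency).
P6: not dominated (best read latency).
P7: not dominated.
P8: dominated by P1 (write latency 72.3≤89.3, read latency 12.0≤49.5, cost 288≤1689).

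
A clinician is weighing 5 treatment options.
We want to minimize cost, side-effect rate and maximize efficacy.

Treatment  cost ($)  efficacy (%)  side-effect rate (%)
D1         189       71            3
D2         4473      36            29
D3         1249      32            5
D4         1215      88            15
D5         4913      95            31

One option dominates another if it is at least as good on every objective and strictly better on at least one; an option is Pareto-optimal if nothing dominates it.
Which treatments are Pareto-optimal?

D1: not dominated (best cost).
D2: dominated by D1 (cost 189≤4473, efficacy 71≥36, side-effect rate 3≤29).
D3: dominated by D1 (cost 189≤1249, efficacy 71≥32, side-effect rate 3≤5).
D4: not dominated.
D5: not dominated (best efficacy).

D1, D4, D5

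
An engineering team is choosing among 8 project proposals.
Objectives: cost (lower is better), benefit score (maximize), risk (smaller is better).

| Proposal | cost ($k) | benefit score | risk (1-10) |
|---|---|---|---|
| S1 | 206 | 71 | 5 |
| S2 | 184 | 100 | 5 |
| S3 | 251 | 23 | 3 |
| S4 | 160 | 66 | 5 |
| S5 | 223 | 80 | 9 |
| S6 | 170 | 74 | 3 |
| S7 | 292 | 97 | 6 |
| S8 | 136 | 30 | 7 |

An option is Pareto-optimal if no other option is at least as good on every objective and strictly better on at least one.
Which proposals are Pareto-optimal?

S2, S4, S6, S8

S1: dominated by S2 (cost 184≤206, benefit score 100≥71, risk 5≤5).
S2: not dominated (best benefit score).
S3: dominated by S6 (cost 170≤251, benefit score 74≥23, risk 3≤3).
S4: not dominated.
S5: dominated by S2 (cost 184≤223, benefit score 100≥80, risk 5≤9).
S6: not dominated.
S7: dominated by S2 (cost 184≤292, benefit score 100≥97, risk 5≤6).
S8: not dominated (best cost).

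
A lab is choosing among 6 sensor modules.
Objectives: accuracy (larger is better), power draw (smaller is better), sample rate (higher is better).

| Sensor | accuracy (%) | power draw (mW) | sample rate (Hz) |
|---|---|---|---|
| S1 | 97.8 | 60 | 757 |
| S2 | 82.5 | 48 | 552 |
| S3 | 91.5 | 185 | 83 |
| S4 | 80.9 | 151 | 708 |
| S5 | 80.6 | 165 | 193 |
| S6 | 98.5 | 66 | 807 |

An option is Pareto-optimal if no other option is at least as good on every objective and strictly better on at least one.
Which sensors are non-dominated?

S1, S2, S6

S1: not dominated.
S2: not dominated (best power draw).
S3: dominated by S1 (accuracy 97.8≥91.5, power draw 60≤185, sample rate 757≥83).
S4: dominated by S1 (accuracy 97.8≥80.9, power draw 60≤151, sample rate 757≥708).
S5: dominated by S1 (accuracy 97.8≥80.6, power draw 60≤165, sample rate 757≥193).
S6: not dominated (best accuracy).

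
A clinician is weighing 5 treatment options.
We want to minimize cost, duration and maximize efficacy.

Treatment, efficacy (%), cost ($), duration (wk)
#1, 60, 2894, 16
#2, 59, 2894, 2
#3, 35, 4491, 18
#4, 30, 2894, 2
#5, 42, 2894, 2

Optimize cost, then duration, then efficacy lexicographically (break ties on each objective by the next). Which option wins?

#2

First minimize cost: best is 2894, kept {#1, #2, #4, #5}.
Then minimize duration: best is 2, kept {#2, #4, #5}.
Then maximize efficacy: best is 59, kept {#2}.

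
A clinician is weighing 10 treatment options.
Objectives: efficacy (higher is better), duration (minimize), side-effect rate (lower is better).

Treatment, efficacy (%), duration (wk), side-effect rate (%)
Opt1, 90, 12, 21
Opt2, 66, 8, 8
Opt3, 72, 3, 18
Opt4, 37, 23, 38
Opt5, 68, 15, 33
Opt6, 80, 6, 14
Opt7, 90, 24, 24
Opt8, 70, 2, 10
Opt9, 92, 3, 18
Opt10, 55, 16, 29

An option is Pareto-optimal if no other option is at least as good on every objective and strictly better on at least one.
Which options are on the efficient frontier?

Opt1: dominated by Opt9 (efficacy 92≥90, duration 3≤12, side-effect rate 18≤21).
Opt2: not dominated (best side-effect rate).
Opt3: dominated by Opt9 (efficacy 92≥72, duration 3≤3, side-effect rate 18≤18).
Opt4: dominated by Opt1 (efficacy 90≥37, duration 12≤23, side-effect rate 21≤38).
Opt5: dominated by Opt1 (efficacy 90≥68, duration 12≤15, side-effect rate 21≤33).
Opt6: not dominated.
Opt7: dominated by Opt1 (efficacy 90≥90, duration 12≤24, side-effect rate 21≤24).
Opt8: not dominated (best duration).
Opt9: not dominated (best efficacy).
Opt10: dominated by Opt1 (efficacy 90≥55, duration 12≤16, side-effect rate 21≤29).

Opt2, Opt6, Opt8, Opt9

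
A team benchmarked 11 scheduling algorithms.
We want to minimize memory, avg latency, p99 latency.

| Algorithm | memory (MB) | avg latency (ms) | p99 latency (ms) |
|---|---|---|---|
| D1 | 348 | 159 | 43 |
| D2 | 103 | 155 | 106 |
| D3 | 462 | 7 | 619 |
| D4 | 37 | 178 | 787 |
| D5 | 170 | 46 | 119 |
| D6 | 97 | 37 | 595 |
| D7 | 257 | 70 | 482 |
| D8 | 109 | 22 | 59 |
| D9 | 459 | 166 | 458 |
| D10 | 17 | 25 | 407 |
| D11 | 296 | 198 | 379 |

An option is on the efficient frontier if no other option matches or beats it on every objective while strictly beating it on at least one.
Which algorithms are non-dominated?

D1: not dominated (best p99 latency).
D2: not dominated.
D3: not dominated (best avg latency).
D4: dominated by D10 (memory 17≤37, avg latency 25≤178, p99 latency 407≤787).
D5: dominated by D8 (memory 109≤170, avg latency 22≤46, p99 latency 59≤119).
D6: dominated by D10 (memory 17≤97, avg latency 25≤37, p99 latency 407≤595).
D7: dominated by D5 (memory 170≤257, avg latency 46≤70, p99 latency 119≤482).
D8: not dominated.
D9: dominated by D1 (memory 348≤459, avg latency 159≤166, p99 latency 43≤458).
D10: not dominated (best memory).
D11: dominated by D2 (memory 103≤296, avg latency 155≤198, p99 latency 106≤379).

D1, D2, D3, D8, D10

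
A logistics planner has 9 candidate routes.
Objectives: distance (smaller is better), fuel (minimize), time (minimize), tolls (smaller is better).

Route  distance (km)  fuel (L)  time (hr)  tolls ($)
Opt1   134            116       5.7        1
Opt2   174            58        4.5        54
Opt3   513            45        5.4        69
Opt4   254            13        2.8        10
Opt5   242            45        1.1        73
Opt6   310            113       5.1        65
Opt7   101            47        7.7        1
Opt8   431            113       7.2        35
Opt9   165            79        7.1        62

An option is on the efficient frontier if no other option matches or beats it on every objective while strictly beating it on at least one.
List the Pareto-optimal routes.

Opt1, Opt2, Opt4, Opt5, Opt7, Opt9

Opt1: not dominated.
Opt2: not dominated.
Opt3: dominated by Opt4 (distance 254≤513, fuel 13≤45, time 2.8≤5.4, tolls 10≤69).
Opt4: not dominated (best fuel).
Opt5: not dominated (best time).
Opt6: dominated by Opt2 (distance 174≤310, fuel 58≤113, time 4.5≤5.1, tolls 54≤65).
Opt7: not dominated (best distance).
Opt8: dominated by Opt4 (distance 254≤431, fuel 13≤113, time 2.8≤7.2, tolls 10≤35).
Opt9: not dominated.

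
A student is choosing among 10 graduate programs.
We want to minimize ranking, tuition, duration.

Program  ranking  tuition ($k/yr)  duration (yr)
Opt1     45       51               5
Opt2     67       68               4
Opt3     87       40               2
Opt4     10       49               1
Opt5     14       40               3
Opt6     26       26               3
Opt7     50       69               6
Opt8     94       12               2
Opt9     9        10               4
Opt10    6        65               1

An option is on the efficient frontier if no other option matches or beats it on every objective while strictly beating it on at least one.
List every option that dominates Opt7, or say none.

Opt1, Opt4, Opt5, Opt6, Opt9, Opt10

Opt1: ranking 45≤50, tuition 51≤69, duration 5≤6 — dominates Opt7.
Opt4: ranking 10≤50, tuition 49≤69, duration 1≤6 — dominates Opt7.
Opt5: ranking 14≤50, tuition 40≤69, duration 3≤6 — dominates Opt7.
Opt6: ranking 26≤50, tuition 26≤69, duration 3≤6 — dominates Opt7.
Opt9: ranking 9≤50, tuition 10≤69, duration 4≤6 — dominates Opt7.
Opt10: ranking 6≤50, tuition 65≤69, duration 1≤6 — dominates Opt7.
Others (Opt2, Opt3, Opt8) are each worse than Opt7 on at least one objective.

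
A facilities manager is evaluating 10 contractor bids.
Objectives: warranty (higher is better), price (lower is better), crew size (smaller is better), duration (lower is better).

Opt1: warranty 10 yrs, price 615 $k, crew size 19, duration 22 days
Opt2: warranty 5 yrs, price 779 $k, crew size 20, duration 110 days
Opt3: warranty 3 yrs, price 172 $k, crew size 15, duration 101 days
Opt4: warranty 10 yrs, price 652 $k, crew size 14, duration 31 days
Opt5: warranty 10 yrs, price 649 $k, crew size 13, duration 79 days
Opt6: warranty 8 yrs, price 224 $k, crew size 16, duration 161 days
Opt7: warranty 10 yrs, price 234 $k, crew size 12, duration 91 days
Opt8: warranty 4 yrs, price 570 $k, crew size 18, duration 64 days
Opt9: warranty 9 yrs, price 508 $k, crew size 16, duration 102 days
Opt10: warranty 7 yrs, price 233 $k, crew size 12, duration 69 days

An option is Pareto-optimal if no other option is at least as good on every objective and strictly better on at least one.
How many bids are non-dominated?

8

Opt1: not dominated (best duration).
Opt2: dominated by Opt1 (warranty 10≥5, price 615≤779, crew size 19≤20, duration 22≤110).
Opt3: not dominated (best price).
Opt4: not dominated.
Opt5: not dominated.
Opt6: not dominated.
Opt7: not dominated.
Opt8: not dominated.
Opt9: dominated by Opt7 (warranty 10≥9, price 234≤508, crew size 12≤16, duration 91≤102).
Opt10: not dominated.
Pareto-optimal: Opt1, Opt3, Opt4, Opt5, Opt6, Opt7, Opt8, Opt10 → 8.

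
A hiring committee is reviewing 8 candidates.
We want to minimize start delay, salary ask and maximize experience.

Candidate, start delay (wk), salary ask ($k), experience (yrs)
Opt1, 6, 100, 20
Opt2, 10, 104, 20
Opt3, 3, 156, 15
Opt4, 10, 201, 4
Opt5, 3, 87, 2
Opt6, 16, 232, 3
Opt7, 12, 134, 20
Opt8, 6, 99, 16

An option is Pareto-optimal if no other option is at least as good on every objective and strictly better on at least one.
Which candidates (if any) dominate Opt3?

none

Opt1: worse on start delay (6 vs 3).
Opt2: worse on start delay (10 vs 3).
Opt4: worse on start delay (10 vs 3).
Opt5: worse on experience (2 vs 15).
Opt6: worse on start delay (16 vs 3).
Opt7: worse on start delay (12 vs 3).
Opt8: worse on start delay (6 vs 3).
No option dominates Opt3.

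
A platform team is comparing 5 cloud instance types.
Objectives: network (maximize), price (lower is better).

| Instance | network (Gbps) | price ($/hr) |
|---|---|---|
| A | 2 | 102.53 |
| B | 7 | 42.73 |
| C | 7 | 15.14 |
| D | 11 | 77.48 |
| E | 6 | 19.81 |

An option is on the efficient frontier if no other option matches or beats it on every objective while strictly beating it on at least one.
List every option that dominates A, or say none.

B, C, D, E

B: network 7≥2, price 42.73≤102.53 — dominates A.
C: network 7≥2, price 15.14≤102.53 — dominates A.
D: network 11≥2, price 77.48≤102.53 — dominates A.
E: network 6≥2, price 19.81≤102.53 — dominates A.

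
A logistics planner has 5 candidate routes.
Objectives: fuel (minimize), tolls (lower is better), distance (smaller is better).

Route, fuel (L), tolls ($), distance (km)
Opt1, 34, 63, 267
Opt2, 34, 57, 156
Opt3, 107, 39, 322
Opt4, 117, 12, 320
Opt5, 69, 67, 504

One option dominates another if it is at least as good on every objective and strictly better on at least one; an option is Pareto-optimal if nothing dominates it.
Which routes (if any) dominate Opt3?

none

Opt1: worse on tolls (63 vs 39).
Opt2: worse on tolls (57 vs 39).
Opt4: worse on fuel (117 vs 107).
Opt5: worse on tolls (67 vs 39).
No option dominates Opt3.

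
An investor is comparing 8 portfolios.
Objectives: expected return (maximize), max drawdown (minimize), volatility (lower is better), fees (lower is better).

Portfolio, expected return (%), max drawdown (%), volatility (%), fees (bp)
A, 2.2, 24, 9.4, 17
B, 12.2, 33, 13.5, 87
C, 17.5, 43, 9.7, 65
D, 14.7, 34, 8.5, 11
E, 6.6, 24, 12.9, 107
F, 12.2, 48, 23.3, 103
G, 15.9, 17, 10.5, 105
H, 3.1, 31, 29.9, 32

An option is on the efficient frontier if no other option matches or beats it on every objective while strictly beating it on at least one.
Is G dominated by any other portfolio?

No

A: worse on expected return (2.2 vs 15.9).
B: worse on expected return (12.2 vs 15.9).
C: worse on max drawdown (43 vs 17).
D: worse on expected return (14.7 vs 15.9).
E: worse on expected return (6.6 vs 15.9).
F: worse on expected return (12.2 vs 15.9).
H: worse on expected return (3.1 vs 15.9).
No option is at least as good as G on every objective and strictly better on one.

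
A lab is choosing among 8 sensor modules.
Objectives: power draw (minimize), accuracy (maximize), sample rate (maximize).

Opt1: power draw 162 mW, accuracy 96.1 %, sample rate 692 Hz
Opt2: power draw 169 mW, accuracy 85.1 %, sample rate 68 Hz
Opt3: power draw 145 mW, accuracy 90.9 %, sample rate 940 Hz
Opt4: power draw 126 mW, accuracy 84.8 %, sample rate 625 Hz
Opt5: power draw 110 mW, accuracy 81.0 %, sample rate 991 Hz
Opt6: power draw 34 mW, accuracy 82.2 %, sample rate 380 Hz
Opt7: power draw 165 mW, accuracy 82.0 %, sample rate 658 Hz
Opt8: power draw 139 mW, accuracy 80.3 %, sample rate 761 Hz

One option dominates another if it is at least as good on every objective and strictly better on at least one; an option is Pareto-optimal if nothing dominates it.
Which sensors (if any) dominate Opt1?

none

Opt2: worse on power draw (169 vs 162).
Opt3: worse on accuracy (90.9 vs 96.1).
Opt4: worse on accuracy (84.8 vs 96.1).
Opt5: worse on accuracy (81.0 vs 96.1).
Opt6: worse on accuracy (82.2 vs 96.1).
Opt7: worse on power draw (165 vs 162).
Opt8: worse on accuracy (80.3 vs 96.1).
No option dominates Opt1.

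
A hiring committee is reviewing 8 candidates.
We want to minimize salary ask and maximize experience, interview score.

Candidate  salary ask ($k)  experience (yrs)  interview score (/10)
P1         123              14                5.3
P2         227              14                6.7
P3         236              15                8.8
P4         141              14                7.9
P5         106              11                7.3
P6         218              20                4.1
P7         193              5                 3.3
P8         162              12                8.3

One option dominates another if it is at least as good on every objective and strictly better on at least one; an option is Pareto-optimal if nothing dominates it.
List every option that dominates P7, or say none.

P1: salary ask 123≤193, experience 14≥5, interview score 5.3≥3.3 — dominates P7.
P4: salary ask 141≤193, experience 14≥5, interview score 7.9≥3.3 — dominates P7.
P5: salary ask 106≤193, experience 11≥5, interview score 7.3≥3.3 — dominates P7.
P8: salary ask 162≤193, experience 12≥5, interview score 8.3≥3.3 — dominates P7.
Others (P2, P3, P6) are each worse than P7 on at least one objective.

P1, P4, P5, P8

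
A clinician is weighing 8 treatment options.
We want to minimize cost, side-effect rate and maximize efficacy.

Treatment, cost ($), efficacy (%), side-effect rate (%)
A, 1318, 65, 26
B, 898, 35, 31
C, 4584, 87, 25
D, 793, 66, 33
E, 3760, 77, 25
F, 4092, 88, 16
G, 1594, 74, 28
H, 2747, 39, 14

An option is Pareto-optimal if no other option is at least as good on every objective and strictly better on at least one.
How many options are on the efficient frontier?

A: not dominated.
B: not dominated.
C: dominated by F (cost 4092≤4584, efficacy 88≥87, side-effect rate 16≤25).
D: not dominated (best cost).
E: not dominated.
F: not dominated (best efficacy).
G: not dominated.
H: not dominated (best side-effect rate).
Pareto-optimal: A, B, D, E, F, G, H → 7.

7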